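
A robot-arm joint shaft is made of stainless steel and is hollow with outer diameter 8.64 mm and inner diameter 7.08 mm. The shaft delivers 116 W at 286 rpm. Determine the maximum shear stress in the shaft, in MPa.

ω = 2π·286/60 = 29.95 rad/s, so T = P/ω = 116 / 29.95 = 3.873 N·m.
J = π(d_o⁴ − d_i⁴)/32 = π(0.00864⁴ − 0.00708⁴)/32 = 3.004×10^-10 m⁴.
τ_max = T·r/J = 3.873 × 0.00432 / 3.004×10^-10 = 5.570×10^7 Pa.

55.7 MPa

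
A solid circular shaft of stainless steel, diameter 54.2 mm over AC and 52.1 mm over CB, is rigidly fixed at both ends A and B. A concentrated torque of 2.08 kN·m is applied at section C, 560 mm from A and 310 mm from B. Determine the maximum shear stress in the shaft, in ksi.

Compatibility: T_A·a/J_AC = T_B·b/J_CB with T_A + T_B = T₀.
J_AC = 8.47×10^-7 m⁴, J_CB = 7.23×10^-7 m⁴, so T_A = T₀·(J_AC/a)/((J_AC/a)+(J_CB/b)) = 818.1 N·m, T_B = 1262 N·m.
τ in each portion: τ_AC = 2.62×10^7 Pa, τ_CB = 4.54×10^7 Pa; maximum is in CB.
τ_max = T_CB·r/J = 1262·0.0261/7.23×10^-7 = 4.544×10^7 Pa.

6.59 ksi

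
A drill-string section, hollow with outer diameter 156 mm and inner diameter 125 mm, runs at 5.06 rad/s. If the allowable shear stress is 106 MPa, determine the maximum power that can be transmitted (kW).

J = π(d_o⁴ − d_i⁴)/32 = π(0.156⁴ − 0.125⁴)/32 = 3.417×10^-5 m⁴.
T_max = τ_allow·J/r = 1.06×10^8 × 3.417×10^-5 / 0.0780 = 46440 N·m.
ω = 5.06 rad/s, so P_max = T_max·ω = 2.350×10^5 W.

235 kW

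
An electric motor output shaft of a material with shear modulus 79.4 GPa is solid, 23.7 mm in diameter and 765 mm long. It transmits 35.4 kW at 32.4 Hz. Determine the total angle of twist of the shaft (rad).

0.0541 rad

ω = 2π·32.4 = 203.6 rad/s, so T = P/ω = 35.4×10³ / 203.6 = 173.9 N·m.
J = πd⁴/32 = π(0.0237)⁴/32 = 3.097×10^-8 m⁴.
θ = T·L/(G·J) = 173.9 × 0.765 / (79.4×10⁹ × 3.097×10^-8) = 0.05409 rad.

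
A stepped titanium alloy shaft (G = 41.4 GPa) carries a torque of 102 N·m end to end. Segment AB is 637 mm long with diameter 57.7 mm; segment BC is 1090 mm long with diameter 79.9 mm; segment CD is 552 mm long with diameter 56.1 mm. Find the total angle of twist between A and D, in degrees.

0.201°

J_AB = π(0.0577)⁴/32 = 1.09×10^-6 m⁴; J_BC = π(0.0799)⁴/32 = 4.00×10^-6 m⁴; J_CD = π(0.0561)⁴/32 = 9.72×10^-7 m⁴.
θ = (T/G)·Σ L_i/J_i = (102.0/41.4×10⁹)·(0.637/1.09×10^-6 + 1.09/4.00×10^-6 + 0.552/9.72×10^-7) = 3.512×10^-3 rad.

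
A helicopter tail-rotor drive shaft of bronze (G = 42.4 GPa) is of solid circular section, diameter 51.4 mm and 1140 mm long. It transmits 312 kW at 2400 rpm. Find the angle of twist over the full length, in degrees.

ω = 2π·2400/60 = 251.3 rad/s, so T = P/ω = 312×10³ / 251.3 = 1241 N·m.
J = πd⁴/32 = π(0.0514)⁴/32 = 6.853×10^-7 m⁴.
θ = T·L/(G·J) = 1241 × 1.14 / (42.4×10⁹ × 6.853×10^-7) = 0.04871 rad.

2.79°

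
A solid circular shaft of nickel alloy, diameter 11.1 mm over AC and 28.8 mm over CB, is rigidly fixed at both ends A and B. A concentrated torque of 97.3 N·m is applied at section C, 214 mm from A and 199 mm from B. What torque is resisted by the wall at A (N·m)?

Compatibility: T_A·a/J_AC = T_B·b/J_CB with T_A + T_B = T₀.
J_AC = 1.49×10^-9 m⁴, J_CB = 6.75×10^-8 m⁴, so T_A = T₀·(J_AC/a)/((J_AC/a)+(J_CB/b)) = 1.956 N·m, T_B = 95.34 N·m.

1.96 N·m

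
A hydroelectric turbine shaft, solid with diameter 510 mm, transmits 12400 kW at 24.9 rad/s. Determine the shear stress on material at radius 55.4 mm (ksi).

0.602 ksi

ω = 24.9 rad/s, so T = P/ω = 12400×10³ / 24.90 = 498000 N·m.
J = πd⁴/32 = π(0.510)⁴/32 = 6.642×10^-3 m⁴.
Shear stress varies linearly with radius: τ = T·r/J = 498000 × 0.0554 / 6.642×10^-3 = 4.154×10^6 Pa.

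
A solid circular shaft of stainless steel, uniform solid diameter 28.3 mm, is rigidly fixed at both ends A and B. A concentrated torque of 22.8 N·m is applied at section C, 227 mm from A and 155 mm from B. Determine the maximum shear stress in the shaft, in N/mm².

3.04 N/mm²

With uniform GJ and both ends fixed, compatibility θ_AC = θ_CB gives T_A·a = T_B·b, together with T_A + T_B = T₀.
T_A = T₀·b/(a+b) = 22.80·155/382.0 = 9.251 N·m; T_B = 13.55 N·m.
τ in each portion: τ_AC = 2.08×10^6 Pa, τ_CB = 3.04×10^6 Pa; maximum is in CB.
τ_max = T_CB·r/J = 13.55·0.0142/6.30×10^-8 = 3.044×10^6 Pa.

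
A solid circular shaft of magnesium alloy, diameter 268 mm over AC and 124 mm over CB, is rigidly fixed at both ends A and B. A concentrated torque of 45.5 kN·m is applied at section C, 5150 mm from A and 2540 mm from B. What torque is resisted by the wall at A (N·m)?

41600 N·m

Compatibility: T_A·a/J_AC = T_B·b/J_CB with T_A + T_B = T₀.
J_AC = 5.06×10^-4 m⁴, J_CB = 2.32×10^-5 m⁴, so T_A = T₀·(J_AC/a)/((J_AC/a)+(J_CB/b)) = 41630 N·m, T_B = 3869 N·m.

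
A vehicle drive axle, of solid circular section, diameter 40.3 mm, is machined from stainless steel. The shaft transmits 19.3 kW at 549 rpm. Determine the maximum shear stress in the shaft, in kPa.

ω = 2π·549/60 = 57.49 rad/s, so T = P/ω = 19.3×10³ / 57.49 = 335.7 N·m.
J = πd⁴/32 = π(0.0403)⁴/32 = 2.590×10^-7 m⁴.
τ_max = T·r/J = 335.7 × 0.0201 / 2.590×10^-7 = 2.612×10^7 Pa.

26100 kPa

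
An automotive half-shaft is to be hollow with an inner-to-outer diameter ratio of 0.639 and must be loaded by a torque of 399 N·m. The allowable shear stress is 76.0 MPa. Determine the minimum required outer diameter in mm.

For a hollow shaft with d_i/d_o = 0.639: τ_max = 16T/(π d_o³ (1−k⁴)), so d_o = [16T/(π τ_allow (1−k⁴))]^(1/3) = [16·399.0/(π·7.60×10^7·0.8333)]^(1/3) = 0.03178 m.

31.8 mm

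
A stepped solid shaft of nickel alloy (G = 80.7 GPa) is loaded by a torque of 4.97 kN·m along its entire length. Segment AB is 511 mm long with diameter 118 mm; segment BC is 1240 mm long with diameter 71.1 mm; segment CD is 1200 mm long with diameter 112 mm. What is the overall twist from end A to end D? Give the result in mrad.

36.9 mrad

J_AB = π(0.118)⁴/32 = 1.90×10^-5 m⁴; J_BC = π(0.0711)⁴/32 = 2.51×10^-6 m⁴; J_CD = π(0.112)⁴/32 = 1.54×10^-5 m⁴.
θ = (T/G)·Σ L_i/J_i = (4970/80.7×10⁹)·(0.511/1.90×10^-5 + 1.24/2.51×10^-6 + 1.20/1.54×10^-5) = 0.03688 rad.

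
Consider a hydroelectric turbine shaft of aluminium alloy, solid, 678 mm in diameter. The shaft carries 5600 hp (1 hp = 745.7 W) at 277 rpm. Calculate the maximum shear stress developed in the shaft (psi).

341 psi

ω = 2π·277/60 = 29.01 rad/s, so T = P/ω = 5600×745.7 / 29.01 = 144000 N·m.
J = πd⁴/32 = π(0.678)⁴/32 = 0.02075 m⁴.
τ_max = T·r/J = 144000 × 0.339 / 0.02075 = 2.352×10^6 Pa.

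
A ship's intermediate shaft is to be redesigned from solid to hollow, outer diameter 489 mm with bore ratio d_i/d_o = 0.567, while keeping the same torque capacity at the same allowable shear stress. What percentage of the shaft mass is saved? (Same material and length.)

27.0 %

Equal τ_max and T ⇒ the solid shaft needs d_s³ = d_o³(1−k⁴), so d_s = 489·(1−0.567⁴)^(1/3) = 471.5 mm.
Area ratio A_h/A_s = d_o²(1−k²)/d_s² = (1−k²)/(1−k⁴)^(2/3) = 0.7297.
Mass saving = 1 − 0.7297 = 27.0 %.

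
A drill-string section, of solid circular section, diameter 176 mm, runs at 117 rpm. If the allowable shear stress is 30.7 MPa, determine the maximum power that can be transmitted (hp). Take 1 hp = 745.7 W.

J = πd⁴/32 = π(0.176)⁴/32 = 9.420×10^-5 m⁴.
T_max = τ_allow·J/r = 3.07×10^7 × 9.420×10^-5 / 0.0880 = 32860 N·m.
ω = 2π·117/60 = 12.25 rad/s, so P_max = T_max·ω = 4.026×10^5 W.

540 hp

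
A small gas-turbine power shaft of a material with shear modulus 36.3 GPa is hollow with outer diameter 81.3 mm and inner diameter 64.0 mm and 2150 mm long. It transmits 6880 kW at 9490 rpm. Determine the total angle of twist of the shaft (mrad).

ω = 2π·9490/60 = 993.8 rad/s, so T = P/ω = 6880×10³ / 993.8 = 6923 N·m.
J = π(d_o⁴ − d_i⁴)/32 = π(0.0813⁴ − 0.0640⁴)/32 = 2.642×10^-6 m⁴.
θ = T·L/(G·J) = 6923 × 2.15 / (36.3×10⁹ × 2.642×10^-6) = 0.1552 rad.

155 mrad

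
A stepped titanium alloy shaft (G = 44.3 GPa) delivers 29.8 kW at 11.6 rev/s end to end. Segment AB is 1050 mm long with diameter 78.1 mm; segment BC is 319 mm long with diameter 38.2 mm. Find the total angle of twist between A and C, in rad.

ω = 2π·11.6 = 72.88 rad/s, so T = P/ω = 29.8×10³ / 72.88 = 408.9 N·m.
J_AB = π(0.0781)⁴/32 = 3.65×10^-6 m⁴; J_BC = π(0.0382)⁴/32 = 2.09×10^-7 m⁴.
θ = (T/G)·Σ L_i/J_i = (408.9/44.3×10⁹)·(1.05/3.65×10^-6 + 0.319/2.09×10^-7) = 0.01674 rad.

0.0167 rad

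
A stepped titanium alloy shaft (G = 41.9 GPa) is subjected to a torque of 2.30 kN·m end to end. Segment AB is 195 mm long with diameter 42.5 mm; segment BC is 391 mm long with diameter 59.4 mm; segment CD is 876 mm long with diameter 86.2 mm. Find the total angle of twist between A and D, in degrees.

J_AB = π(0.0425)⁴/32 = 3.20×10^-7 m⁴; J_BC = π(0.0594)⁴/32 = 1.22×10^-6 m⁴; J_CD = π(0.0862)⁴/32 = 5.42×10^-6 m⁴.
θ = (T/G)·Σ L_i/J_i = (2300/41.9×10⁹)·(0.195/3.20×10^-7 + 0.391/1.22×10^-6 + 0.876/5.42×10^-6) = 0.05985 rad.

3.43°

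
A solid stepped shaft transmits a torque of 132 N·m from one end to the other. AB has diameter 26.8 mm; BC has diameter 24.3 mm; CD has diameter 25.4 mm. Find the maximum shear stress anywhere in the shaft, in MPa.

46.9 MPa

Under the same torque, τ_max = 16T/(πd³) is largest where d is smallest — segment BC (d = 24.3 mm).
τ_max = 16·132.0/(π·(0.0243)³) = 4.685×10^7 Pa.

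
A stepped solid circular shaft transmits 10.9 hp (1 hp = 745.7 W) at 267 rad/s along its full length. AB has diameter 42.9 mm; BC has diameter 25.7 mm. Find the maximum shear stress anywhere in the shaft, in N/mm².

ω = 267 rad/s, so T = P/ω = 10.9×745.7 / 267.0 = 30.44 N·m.
Under the same torque, τ_max = 16T/(πd³) is largest where d is smallest — segment BC (d = 25.7 mm).
τ_max = 16·30.44/(π·(0.0257)³) = 9.134×10^6 Pa.

9.13 N/mm²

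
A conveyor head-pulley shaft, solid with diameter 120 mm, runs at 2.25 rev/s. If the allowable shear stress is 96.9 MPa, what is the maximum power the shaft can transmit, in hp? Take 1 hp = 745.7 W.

623 hp

J = πd⁴/32 = π(0.120)⁴/32 = 2.036×10^-5 m⁴.
T_max = τ_allow·J/r = 9.69×10^7 × 2.036×10^-5 / 0.0600 = 32880 N·m.
ω = 2π·2.25 = 14.14 rad/s, so P_max = T_max·ω = 4.648×10^5 W.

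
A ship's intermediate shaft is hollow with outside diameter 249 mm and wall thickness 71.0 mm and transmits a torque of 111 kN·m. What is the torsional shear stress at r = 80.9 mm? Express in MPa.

24.6 MPa

J = π(d_o⁴ − d_i⁴)/32 = π(0.249⁴ − 0.107⁴)/32 = 3.645×10^-4 m⁴.
Shear stress varies linearly with radius: τ = T·r/J = 111000 × 0.0809 / 3.645×10^-4 = 2.463×10^7 Pa.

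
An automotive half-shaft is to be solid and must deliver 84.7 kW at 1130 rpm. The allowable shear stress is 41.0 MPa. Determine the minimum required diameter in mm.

44.6 mm

ω = 2π·1130/60 = 118.3 rad/s, so T = P/ω = 84.7×10³ / 118.3 = 715.8 N·m.
For a solid shaft τ_max = 16T/(πd³), so d = (16T/(π τ_allow))^(1/3) = (16·715.8/(π·4.10×10^7))^(1/3) = 0.04463 m.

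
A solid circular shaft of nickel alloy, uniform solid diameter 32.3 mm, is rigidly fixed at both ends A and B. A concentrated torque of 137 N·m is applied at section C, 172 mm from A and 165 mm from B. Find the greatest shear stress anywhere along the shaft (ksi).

1.53 ksi

With uniform GJ and both ends fixed, compatibility θ_AC = θ_CB gives T_A·a = T_B·b, together with T_A + T_B = T₀.
T_A = T₀·b/(a+b) = 137.0·165/337.0 = 67.08 N·m; T_B = 69.92 N·m.
τ in each portion: τ_AC = 1.01×10^7 Pa, τ_CB = 1.06×10^7 Pa; maximum is in CB.
τ_max = T_CB·r/J = 69.92·0.0161/1.07×10^-7 = 1.057×10^7 Pa.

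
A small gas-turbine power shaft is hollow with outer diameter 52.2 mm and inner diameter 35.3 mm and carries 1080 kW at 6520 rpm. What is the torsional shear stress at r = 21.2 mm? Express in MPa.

58.2 MPa

ω = 2π·6520/60 = 682.8 rad/s, so T = P/ω = 1080×10³ / 682.8 = 1582 N·m.
J = π(d_o⁴ − d_i⁴)/32 = π(0.0522⁴ − 0.0353⁴)/32 = 5.765×10^-7 m⁴.
Shear stress varies linearly with radius: τ = T·r/J = 1582 × 0.0212 / 5.765×10^-7 = 5.817×10^7 Pa.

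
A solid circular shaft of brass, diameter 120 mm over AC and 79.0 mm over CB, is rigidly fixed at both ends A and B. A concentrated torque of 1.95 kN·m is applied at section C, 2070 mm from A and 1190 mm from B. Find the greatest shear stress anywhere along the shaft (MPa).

4.96 MPa

Compatibility: T_A·a/J_AC = T_B·b/J_CB with T_A + T_B = T₀.
J_AC = 2.04×10^-5 m⁴, J_CB = 3.82×10^-6 m⁴, so T_A = T₀·(J_AC/a)/((J_AC/a)+(J_CB/b)) = 1470 N·m, T_B = 480.2 N·m.
τ in each portion: τ_AC = 4.33×10^6 Pa, τ_CB = 4.96×10^6 Pa; maximum is in CB.
τ_max = T_CB·r/J = 480.2·0.0395/3.82×10^-6 = 4.961×10^6 Pa.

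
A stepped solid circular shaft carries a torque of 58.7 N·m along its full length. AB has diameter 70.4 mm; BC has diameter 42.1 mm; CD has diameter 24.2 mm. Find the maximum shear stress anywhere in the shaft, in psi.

Under the same torque, τ_max = 16T/(πd³) is largest where d is smallest — segment CD (d = 24.2 mm).
τ_max = 16·58.70/(π·(0.0242)³) = 2.109×10^7 Pa.

3060 psi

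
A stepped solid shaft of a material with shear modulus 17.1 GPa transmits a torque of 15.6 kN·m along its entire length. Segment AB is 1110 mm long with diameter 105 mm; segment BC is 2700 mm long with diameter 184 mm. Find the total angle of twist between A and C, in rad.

J_AB = π(0.105)⁴/32 = 1.19×10^-5 m⁴; J_BC = π(0.184)⁴/32 = 1.13×10^-4 m⁴.
θ = (T/G)·Σ L_i/J_i = (15600/17.1×10⁹)·(1.11/1.19×10^-5 + 2.70/1.13×10^-4) = 0.1067 rad.

0.107 rad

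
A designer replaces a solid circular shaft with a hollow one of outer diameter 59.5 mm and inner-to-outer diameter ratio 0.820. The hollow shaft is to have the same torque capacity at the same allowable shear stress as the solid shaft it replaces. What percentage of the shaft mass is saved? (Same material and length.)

Equal τ_max and T ⇒ the solid shaft needs d_s³ = d_o³(1−k⁴), so d_s = 59.5·(1−0.820⁴)^(1/3) = 48.69 mm.
Area ratio A_h/A_s = d_o²(1−k²)/d_s² = (1−k²)/(1−k⁴)^(2/3) = 0.4893.
Mass saving = 1 − 0.4893 = 51.1 %.

51.1 %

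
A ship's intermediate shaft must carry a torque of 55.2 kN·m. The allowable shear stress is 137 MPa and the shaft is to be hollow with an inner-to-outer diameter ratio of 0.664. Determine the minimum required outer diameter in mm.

For a hollow shaft with d_i/d_o = 0.664: τ_max = 16T/(π d_o³ (1−k⁴)), so d_o = [16T/(π τ_allow (1−k⁴))]^(1/3) = [16·55200/(π·1.37×10^8·0.8056)]^(1/3) = 0.1366 m.

137 mm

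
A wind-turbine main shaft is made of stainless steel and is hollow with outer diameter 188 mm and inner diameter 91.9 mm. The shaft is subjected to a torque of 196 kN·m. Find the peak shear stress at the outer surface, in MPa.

159 MPa

J = π(d_o⁴ − d_i⁴)/32 = π(0.188⁴ − 0.0919⁴)/32 = 1.156×10^-4 m⁴.
τ_max = T·r/J = 196000 × 0.0940 / 1.156×10^-4 = 1.593×10^8 Pa.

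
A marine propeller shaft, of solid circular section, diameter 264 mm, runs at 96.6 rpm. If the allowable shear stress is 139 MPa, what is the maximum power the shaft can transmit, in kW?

J = πd⁴/32 = π(0.264)⁴/32 = 4.769×10^-4 m⁴.
T_max = τ_allow·J/r = 1.39×10^8 × 4.769×10^-4 / 0.132 = 502200 N·m.
ω = 2π·96.6/60 = 10.12 rad/s, so P_max = T_max·ω = 5.080×10^6 W.

5080 kW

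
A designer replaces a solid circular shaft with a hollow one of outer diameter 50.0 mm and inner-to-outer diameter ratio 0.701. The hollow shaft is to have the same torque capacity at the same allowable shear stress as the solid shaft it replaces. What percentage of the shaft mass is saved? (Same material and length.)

38.9 %

Equal τ_max and T ⇒ the solid shaft needs d_s³ = d_o³(1−k⁴), so d_s = 50.0·(1−0.701⁴)^(1/3) = 45.60 mm.
Area ratio A_h/A_s = d_o²(1−k²)/d_s² = (1−k²)/(1−k⁴)^(2/3) = 0.6115.
Mass saving = 1 − 0.6115 = 38.9 %.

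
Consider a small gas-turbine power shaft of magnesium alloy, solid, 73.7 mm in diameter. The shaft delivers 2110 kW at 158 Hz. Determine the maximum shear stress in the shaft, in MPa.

ω = 2π·158 = 992.7 rad/s, so T = P/ω = 2110×10³ / 992.7 = 2125 N·m.
J = πd⁴/32 = π(0.0737)⁴/32 = 2.896×10^-6 m⁴.
τ_max = T·r/J = 2125 × 0.0369 / 2.896×10^-6 = 2.704×10^7 Pa.

27.0 MPa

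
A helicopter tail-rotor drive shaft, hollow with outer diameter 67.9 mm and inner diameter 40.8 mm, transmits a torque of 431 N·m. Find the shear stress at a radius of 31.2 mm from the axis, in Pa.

7.41e6 Pa

J = π(d_o⁴ − d_i⁴)/32 = π(0.0679⁴ − 0.0408⁴)/32 = 1.815×10^-6 m⁴.
Shear stress varies linearly with radius: τ = T·r/J = 431.0 × 0.0312 / 1.815×10^-6 = 7.410×10^6 Pa.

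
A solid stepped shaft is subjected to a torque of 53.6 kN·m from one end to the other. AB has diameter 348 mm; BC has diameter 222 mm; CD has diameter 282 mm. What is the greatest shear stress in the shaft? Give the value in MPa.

25.0 MPa

Under the same torque, τ_max = 16T/(πd³) is largest where d is smallest — segment BC (d = 222 mm).
τ_max = 16·53600/(π·(0.222)³) = 2.495×10^7 Pa.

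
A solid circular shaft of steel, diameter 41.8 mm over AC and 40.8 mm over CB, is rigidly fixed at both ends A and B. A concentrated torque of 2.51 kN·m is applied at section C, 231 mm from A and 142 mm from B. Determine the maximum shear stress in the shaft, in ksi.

16.3 ksi

Compatibility: T_A·a/J_AC = T_B·b/J_CB with T_A + T_B = T₀.
J_AC = 3.00×10^-7 m⁴, J_CB = 2.72×10^-7 m⁴, so T_A = T₀·(J_AC/a)/((J_AC/a)+(J_CB/b)) = 1013 N·m, T_B = 1497 N·m.
τ in each portion: τ_AC = 7.07×10^7 Pa, τ_CB = 1.12×10^8 Pa; maximum is in CB.
τ_max = T_CB·r/J = 1497·0.0204/2.72×10^-7 = 1.122×10^8 Pa.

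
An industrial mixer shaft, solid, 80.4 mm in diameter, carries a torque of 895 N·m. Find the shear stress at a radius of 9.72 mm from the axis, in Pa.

2.12e6 Pa

J = πd⁴/32 = π(0.0804)⁴/32 = 4.102×10^-6 m⁴.
Shear stress varies linearly with radius: τ = T·r/J = 895.0 × 0.00972 / 4.102×10^-6 = 2.121×10^6 Pa.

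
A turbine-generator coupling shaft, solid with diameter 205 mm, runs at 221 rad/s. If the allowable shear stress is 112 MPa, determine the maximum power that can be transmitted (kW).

41900 kW

J = πd⁴/32 = π(0.205)⁴/32 = 1.734×10^-4 m⁴.
T_max = τ_allow·J/r = 1.12×10^8 × 1.734×10^-4 / 0.102 = 189500 N·m.
ω = 221 rad/s, so P_max = T_max·ω = 4.187×10^7 W.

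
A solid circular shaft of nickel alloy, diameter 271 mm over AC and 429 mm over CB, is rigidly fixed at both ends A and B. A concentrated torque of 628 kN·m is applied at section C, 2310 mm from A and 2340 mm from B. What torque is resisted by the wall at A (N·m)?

Compatibility: T_A·a/J_AC = T_B·b/J_CB with T_A + T_B = T₀.
J_AC = 5.30×10^-4 m⁴, J_CB = 3.33×10^-3 m⁴, so T_A = T₀·(J_AC/a)/((J_AC/a)+(J_CB/b)) = 87230 N·m, T_B = 540800 N·m.

87200 N·m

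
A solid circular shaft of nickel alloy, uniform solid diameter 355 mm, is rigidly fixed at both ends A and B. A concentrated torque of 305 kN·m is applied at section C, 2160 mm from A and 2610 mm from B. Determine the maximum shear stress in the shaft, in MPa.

19.0 MPa

With uniform GJ and both ends fixed, compatibility θ_AC = θ_CB gives T_A·a = T_B·b, together with T_A + T_B = T₀.
T_A = T₀·b/(a+b) = 305000·2610/4770 = 166900 N·m; T_B = 138100 N·m.
τ in each portion: τ_AC = 1.90×10^7 Pa, τ_CB = 1.57×10^7 Pa; maximum is in AC.
τ_max = T_AC·r/J = 166900·0.177/1.56×10^-3 = 1.900×10^7 Pa.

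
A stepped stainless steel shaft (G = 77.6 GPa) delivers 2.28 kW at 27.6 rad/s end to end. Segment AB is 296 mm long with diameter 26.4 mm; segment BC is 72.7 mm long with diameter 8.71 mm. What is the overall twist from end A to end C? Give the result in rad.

0.144 rad

ω = 27.6 rad/s, so T = P/ω = 2.28×10³ / 27.60 = 82.61 N·m.
J_AB = π(0.0264)⁴/32 = 4.77×10^-8 m⁴; J_BC = π(0.00871)⁴/32 = 5.65×10^-10 m⁴.
θ = (T/G)·Σ L_i/J_i = (82.61/77.6×10⁹)·(0.296/4.77×10^-8 + 0.0727/5.65×10^-10) = 0.1436 rad.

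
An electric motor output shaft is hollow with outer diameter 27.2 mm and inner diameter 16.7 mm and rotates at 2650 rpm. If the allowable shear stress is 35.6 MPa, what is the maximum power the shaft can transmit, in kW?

J = π(d_o⁴ − d_i⁴)/32 = π(0.0272⁴ − 0.0167⁴)/32 = 4.610×10^-8 m⁴.
T_max = τ_allow·J/r = 3.56×10^7 × 4.610×10^-8 / 0.0136 = 120.7 N·m.
ω = 2π·2650/60 = 277.5 rad/s, so P_max = T_max·ω = 3.349×10^4 W.

33.5 kW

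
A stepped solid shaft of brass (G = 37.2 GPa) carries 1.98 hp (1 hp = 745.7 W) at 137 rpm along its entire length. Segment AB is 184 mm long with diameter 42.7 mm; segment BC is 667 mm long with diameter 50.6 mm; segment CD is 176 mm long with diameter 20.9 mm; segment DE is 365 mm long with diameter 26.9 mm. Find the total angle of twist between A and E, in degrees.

ω = 2π·137/60 = 14.35 rad/s, so T = P/ω = 1.98×745.7 / 14.35 = 102.9 N·m.
J_AB = π(0.0427)⁴/32 = 3.26×10^-7 m⁴; J_BC = π(0.0506)⁴/32 = 6.44×10^-7 m⁴; J_CD = π(0.0209)⁴/32 = 1.87×10^-8 m⁴; J_DE = π(0.0269)⁴/32 = 5.14×10^-8 m⁴.
θ = (T/G)·Σ L_i/J_i = (102.9/37.2×10⁹)·(0.184/3.26×10^-7 + 0.667/6.44×10^-7 + 0.176/1.87×10^-8 + 0.365/5.14×10^-8) = 0.05006 rad.

2.87°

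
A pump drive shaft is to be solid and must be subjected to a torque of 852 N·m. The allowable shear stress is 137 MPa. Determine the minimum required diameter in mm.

For a solid shaft τ_max = 16T/(πd³), so d = (16T/(π τ_allow))^(1/3) = (16·852.0/(π·1.37×10^8))^(1/3) = 0.03164 m.

31.6 mm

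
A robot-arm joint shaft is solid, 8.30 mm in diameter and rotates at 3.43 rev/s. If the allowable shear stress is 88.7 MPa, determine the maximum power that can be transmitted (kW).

J = πd⁴/32 = π(0.00830)⁴/32 = 4.659×10^-10 m⁴.
T_max = τ_allow·J/r = 8.87×10^7 × 4.659×10^-10 / 0.00415 = 9.958 N·m.
ω = 2π·3.43 = 21.55 rad/s, so P_max = T_max·ω = 214.6 W.

0.215 kW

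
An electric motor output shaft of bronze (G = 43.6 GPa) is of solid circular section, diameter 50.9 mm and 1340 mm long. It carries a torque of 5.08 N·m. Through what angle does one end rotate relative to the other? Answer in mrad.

0.237 mrad

J = πd⁴/32 = π(0.0509)⁴/32 = 6.590×10^-7 m⁴.
θ = T·L/(G·J) = 5.080 × 1.34 / (43.6×10⁹ × 6.590×10^-7) = 2.369×10^-4 rad.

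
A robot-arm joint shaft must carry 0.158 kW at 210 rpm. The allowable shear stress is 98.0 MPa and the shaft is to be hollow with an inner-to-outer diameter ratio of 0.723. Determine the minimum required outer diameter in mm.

8.01 mm

ω = 2π·210/60 = 21.99 rad/s, so T = P/ω = 0.158×10³ / 21.99 = 7.185 N·m.
For a hollow shaft with d_i/d_o = 0.723: τ_max = 16T/(π d_o³ (1−k⁴)), so d_o = [16T/(π τ_allow (1−k⁴))]^(1/3) = [16·7.185/(π·9.80×10^7·0.7268)]^(1/3) = 0.008009 m.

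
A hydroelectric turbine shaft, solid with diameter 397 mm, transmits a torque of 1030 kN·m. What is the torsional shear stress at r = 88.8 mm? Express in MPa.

37.5 MPa

J = πd⁴/32 = π(0.397)⁴/32 = 2.439×10^-3 m⁴.
Shear stress varies linearly with radius: τ = T·r/J = 1.030e6 × 0.0888 / 2.439×10^-3 = 3.750×10^7 Pa.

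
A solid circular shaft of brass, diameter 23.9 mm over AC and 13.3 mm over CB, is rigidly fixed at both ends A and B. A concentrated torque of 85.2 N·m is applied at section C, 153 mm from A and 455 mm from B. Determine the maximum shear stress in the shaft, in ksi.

4.47 ksi

Compatibility: T_A·a/J_AC = T_B·b/J_CB with T_A + T_B = T₀.
J_AC = 3.20×10^-8 m⁴, J_CB = 3.07×10^-9 m⁴, so T_A = T₀·(J_AC/a)/((J_AC/a)+(J_CB/b)) = 82.54 N·m, T_B = 2.662 N·m.
τ in each portion: τ_AC = 3.08×10^7 Pa, τ_CB = 5.76×10^6 Pa; maximum is in AC.
τ_max = T_AC·r/J = 82.54·0.0119/3.20×10^-8 = 3.079×10^7 Pa.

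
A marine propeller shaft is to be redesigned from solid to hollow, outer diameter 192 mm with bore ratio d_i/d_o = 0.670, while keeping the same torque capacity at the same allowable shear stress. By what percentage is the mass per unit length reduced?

36.0 %

Equal τ_max and T ⇒ the solid shaft needs d_s³ = d_o³(1−k⁴), so d_s = 192·(1−0.670⁴)^(1/3) = 178.1 mm.
Area ratio A_h/A_s = d_o²(1−k²)/d_s² = (1−k²)/(1−k⁴)^(2/3) = 0.6403.
Mass saving = 1 − 0.6403 = 36.0 %.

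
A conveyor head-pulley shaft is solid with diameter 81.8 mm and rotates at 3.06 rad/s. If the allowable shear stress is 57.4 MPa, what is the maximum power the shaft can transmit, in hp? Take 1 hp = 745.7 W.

25.3 hp

J = πd⁴/32 = π(0.0818)⁴/32 = 4.396×10^-6 m⁴.
T_max = τ_allow·J/r = 5.74×10^7 × 4.396×10^-6 / 0.0409 = 6169 N·m.
ω = 3.06 rad/s, so P_max = T_max·ω = 1.888×10^4 W.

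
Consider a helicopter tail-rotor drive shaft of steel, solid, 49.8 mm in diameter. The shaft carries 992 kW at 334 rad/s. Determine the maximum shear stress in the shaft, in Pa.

ω = 334 rad/s, so T = P/ω = 992×10³ / 334.0 = 2970 N·m.
J = πd⁴/32 = π(0.0498)⁴/32 = 6.038×10^-7 m⁴.
τ_max = T·r/J = 2970 × 0.0249 / 6.038×10^-7 = 1.225×10^8 Pa.

1.22e8 Pa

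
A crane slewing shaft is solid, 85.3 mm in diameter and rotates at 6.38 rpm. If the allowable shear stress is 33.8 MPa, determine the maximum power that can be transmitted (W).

2750 W

J = πd⁴/32 = π(0.0853)⁴/32 = 5.198×10^-6 m⁴.
T_max = τ_allow·J/r = 3.38×10^7 × 5.198×10^-6 / 0.0427 = 4119 N·m.
ω = 2π·6.38/60 = 0.6681 rad/s, so P_max = T_max·ω = 2752 W.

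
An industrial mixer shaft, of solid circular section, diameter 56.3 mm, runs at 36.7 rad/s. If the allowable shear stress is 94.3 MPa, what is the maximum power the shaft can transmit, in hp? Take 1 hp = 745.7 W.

J = πd⁴/32 = π(0.0563)⁴/32 = 9.864×10^-7 m⁴.
T_max = τ_allow·J/r = 9.43×10^7 × 9.864×10^-7 / 0.0281 = 3304 N·m.
ω = 36.7 rad/s, so P_max = T_max·ω = 1.213×10^5 W.

163 hp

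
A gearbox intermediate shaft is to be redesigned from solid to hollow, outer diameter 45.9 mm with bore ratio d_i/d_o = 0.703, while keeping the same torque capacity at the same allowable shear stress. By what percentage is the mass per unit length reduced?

39.0 %

Equal τ_max and T ⇒ the solid shaft needs d_s³ = d_o³(1−k⁴), so d_s = 45.9·(1−0.703⁴)^(1/3) = 41.81 mm.
Area ratio A_h/A_s = d_o²(1−k²)/d_s² = (1−k²)/(1−k⁴)^(2/3) = 0.6096.
Mass saving = 1 − 0.6096 = 39.0 %.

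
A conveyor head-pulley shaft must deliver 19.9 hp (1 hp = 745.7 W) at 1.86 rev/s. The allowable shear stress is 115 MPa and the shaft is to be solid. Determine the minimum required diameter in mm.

ω = 2π·1.86 = 11.69 rad/s, so T = P/ω = 19.9×745.7 / 11.69 = 1270 N·m.
For a solid shaft τ_max = 16T/(πd³), so d = (16T/(π τ_allow))^(1/3) = (16·1270/(π·1.15×10^8))^(1/3) = 0.03831 m.

38.3 mm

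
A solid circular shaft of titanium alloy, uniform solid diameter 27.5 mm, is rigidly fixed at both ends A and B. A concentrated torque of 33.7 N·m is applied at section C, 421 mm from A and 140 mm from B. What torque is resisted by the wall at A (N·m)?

With uniform GJ and both ends fixed, compatibility θ_AC = θ_CB gives T_A·a = T_B·b, together with T_A + T_B = T₀.
T_A = T₀·b/(a+b) = 33.70·140/561.0 = 8.410 N·m; T_B = 25.29 N·m.

8.41 N·m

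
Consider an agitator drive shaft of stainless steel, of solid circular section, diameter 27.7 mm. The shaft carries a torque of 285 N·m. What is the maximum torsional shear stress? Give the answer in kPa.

68300 kPa

J = πd⁴/32 = π(0.0277)⁴/32 = 5.780×10^-8 m⁴.
τ_max = T·r/J = 285.0 × 0.0138 / 5.780×10^-8 = 6.829×10^7 Pa.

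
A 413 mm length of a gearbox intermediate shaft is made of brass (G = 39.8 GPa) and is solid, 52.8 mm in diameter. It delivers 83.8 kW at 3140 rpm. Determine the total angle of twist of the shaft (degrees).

ω = 2π·3140/60 = 328.8 rad/s, so T = P/ω = 83.8×10³ / 328.8 = 254.9 N·m.
J = πd⁴/32 = π(0.0528)⁴/32 = 7.630×10^-7 m⁴.
θ = T·L/(G·J) = 254.9 × 0.413 / (39.8×10⁹ × 7.630×10^-7) = 3.466×10^-3 rad.

0.199°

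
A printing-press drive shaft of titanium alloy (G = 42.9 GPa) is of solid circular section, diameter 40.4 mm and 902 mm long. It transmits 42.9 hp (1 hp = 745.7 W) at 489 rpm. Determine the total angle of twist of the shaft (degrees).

2.88°

ω = 2π·489/60 = 51.21 rad/s, so T = P/ω = 42.9×745.7 / 51.21 = 624.7 N·m.
J = πd⁴/32 = π(0.0404)⁴/32 = 2.615×10^-7 m⁴.
θ = T·L/(G·J) = 624.7 × 0.902 / (42.9×10⁹ × 2.615×10^-7) = 0.05022 rad.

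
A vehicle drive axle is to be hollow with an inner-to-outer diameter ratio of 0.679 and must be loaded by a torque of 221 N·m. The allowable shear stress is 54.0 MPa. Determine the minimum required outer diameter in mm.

For a hollow shaft with d_i/d_o = 0.679: τ_max = 16T/(π d_o³ (1−k⁴)), so d_o = [16T/(π τ_allow (1−k⁴))]^(1/3) = [16·221.0/(π·5.40×10^7·0.7874)]^(1/3) = 0.02980 m.

29.8 mm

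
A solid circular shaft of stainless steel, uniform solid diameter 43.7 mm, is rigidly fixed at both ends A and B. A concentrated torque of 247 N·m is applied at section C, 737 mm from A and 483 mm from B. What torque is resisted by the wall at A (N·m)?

97.8 N·m

With uniform GJ and both ends fixed, compatibility θ_AC = θ_CB gives T_A·a = T_B·b, together with T_A + T_B = T₀.
T_A = T₀·b/(a+b) = 247.0·483/1220 = 97.79 N·m; T_B = 149.2 N·m.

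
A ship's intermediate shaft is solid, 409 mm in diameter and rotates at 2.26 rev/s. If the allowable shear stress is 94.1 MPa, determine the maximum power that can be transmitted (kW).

18000 kW

J = πd⁴/32 = π(0.409)⁴/32 = 2.747×10^-3 m⁴.
T_max = τ_allow·J/r = 9.41×10^7 × 2.747×10^-3 / 0.204 = 1.264e6 N·m.
ω = 2π·2.26 = 14.20 rad/s, so P_max = T_max·ω = 1.795×10^7 W.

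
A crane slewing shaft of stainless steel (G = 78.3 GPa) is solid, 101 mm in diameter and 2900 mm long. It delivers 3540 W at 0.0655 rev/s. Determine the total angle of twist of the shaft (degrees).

1.79°

ω = 2π·0.0655 = 0.4115 rad/s, so T = P/ω = 3540 / 0.4115 = 8602 N·m.
J = πd⁴/32 = π(0.101)⁴/32 = 1.022×10^-5 m⁴.
θ = T·L/(G·J) = 8602 × 2.90 / (78.3×10⁹ × 1.022×10^-5) = 0.03118 rad.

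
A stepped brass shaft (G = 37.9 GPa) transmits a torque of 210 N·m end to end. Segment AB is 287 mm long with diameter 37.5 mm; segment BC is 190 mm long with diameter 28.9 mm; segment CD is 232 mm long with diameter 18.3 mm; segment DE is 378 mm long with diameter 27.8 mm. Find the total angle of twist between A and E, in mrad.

J_AB = π(0.0375)⁴/32 = 1.94×10^-7 m⁴; J_BC = π(0.0289)⁴/32 = 6.85×10^-8 m⁴; J_CD = π(0.0183)⁴/32 = 1.10×10^-8 m⁴; J_DE = π(0.0278)⁴/32 = 5.86×10^-8 m⁴.
θ = (T/G)·Σ L_i/J_i = (210.0/37.9×10⁹)·(0.287/1.94×10^-7 + 0.190/6.85×10^-8 + 0.232/1.10×10^-8 + 0.378/5.86×10^-8) = 0.1760 rad.

176 mrad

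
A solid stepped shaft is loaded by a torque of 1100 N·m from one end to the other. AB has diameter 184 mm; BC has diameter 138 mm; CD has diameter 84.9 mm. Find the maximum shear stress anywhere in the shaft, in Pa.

9.15e6 Pa

Under the same torque, τ_max = 16T/(πd³) is largest where d is smallest — segment CD (d = 84.9 mm).
τ_max = 16·1100/(π·(0.0849)³) = 9.155×10^6 Pa.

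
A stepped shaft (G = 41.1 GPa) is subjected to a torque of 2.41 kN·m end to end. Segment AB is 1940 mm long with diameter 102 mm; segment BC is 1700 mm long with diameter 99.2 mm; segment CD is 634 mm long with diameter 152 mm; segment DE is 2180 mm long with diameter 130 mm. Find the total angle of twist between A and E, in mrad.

26.5 mrad

J_AB = π(0.102)⁴/32 = 1.06×10^-5 m⁴; J_BC = π(0.0992)⁴/32 = 9.51×10^-6 m⁴; J_CD = π(0.152)⁴/32 = 5.24×10^-5 m⁴; J_DE = π(0.130)⁴/32 = 2.80×10^-5 m⁴.
θ = (T/G)·Σ L_i/J_i = (2410/41.1×10⁹)·(1.94/1.06×10^-5 + 1.70/9.51×10^-6 + 0.634/5.24×10^-5 + 2.18/2.80×10^-5) = 0.02646 rad.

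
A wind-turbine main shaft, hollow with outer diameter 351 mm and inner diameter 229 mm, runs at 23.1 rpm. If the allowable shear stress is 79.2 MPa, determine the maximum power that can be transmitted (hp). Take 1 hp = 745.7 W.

1790 hp

J = π(d_o⁴ − d_i⁴)/32 = π(0.351⁴ − 0.229⁴)/32 = 1.220×10^-3 m⁴.
T_max = τ_allow·J/r = 7.92×10^7 × 1.220×10^-3 / 0.175 = 550600 N·m.
ω = 2π·23.1/60 = 2.419 rad/s, so P_max = T_max·ω = 1.332×10^6 W.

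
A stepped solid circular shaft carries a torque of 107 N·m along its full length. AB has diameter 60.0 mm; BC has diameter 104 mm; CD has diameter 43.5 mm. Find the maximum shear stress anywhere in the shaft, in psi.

Under the same torque, τ_max = 16T/(πd³) is largest where d is smallest — segment CD (d = 43.5 mm).
τ_max = 16·107.0/(π·(0.0435)³) = 6.620×10^6 Pa.

960 psi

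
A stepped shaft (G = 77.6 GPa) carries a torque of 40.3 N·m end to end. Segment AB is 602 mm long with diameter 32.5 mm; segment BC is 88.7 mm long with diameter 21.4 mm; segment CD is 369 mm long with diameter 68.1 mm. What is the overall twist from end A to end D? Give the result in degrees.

0.297°

J_AB = π(0.0325)⁴/32 = 1.10×10^-7 m⁴; J_BC = π(0.0214)⁴/32 = 2.06×10^-8 m⁴; J_CD = π(0.0681)⁴/32 = 2.11×10^-6 m⁴.
θ = (T/G)·Σ L_i/J_i = (40.30/77.6×10⁹)·(0.602/1.10×10^-7 + 0.0887/2.06×10^-8 + 0.369/2.11×10^-6) = 5.182×10^-3 rad.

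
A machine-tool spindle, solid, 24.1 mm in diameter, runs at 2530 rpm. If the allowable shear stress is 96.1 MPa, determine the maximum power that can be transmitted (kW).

70.0 kW

J = πd⁴/32 = π(0.0241)⁴/32 = 3.312×10^-8 m⁴.
T_max = τ_allow·J/r = 9.61×10^7 × 3.312×10^-8 / 0.0120 = 264.1 N·m.
ω = 2π·2530/60 = 264.9 rad/s, so P_max = T_max·ω = 6.998×10^4 W.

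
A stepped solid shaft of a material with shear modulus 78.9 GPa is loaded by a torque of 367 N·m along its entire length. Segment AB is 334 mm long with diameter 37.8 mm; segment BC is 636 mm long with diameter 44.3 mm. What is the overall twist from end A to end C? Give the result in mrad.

15.6 mrad

J_AB = π(0.0378)⁴/32 = 2.00×10^-7 m⁴; J_BC = π(0.0443)⁴/32 = 3.78×10^-7 m⁴.
θ = (T/G)·Σ L_i/J_i = (367.0/78.9×10⁹)·(0.334/2.00×10^-7 + 0.636/3.78×10^-7) = 0.01558 rad.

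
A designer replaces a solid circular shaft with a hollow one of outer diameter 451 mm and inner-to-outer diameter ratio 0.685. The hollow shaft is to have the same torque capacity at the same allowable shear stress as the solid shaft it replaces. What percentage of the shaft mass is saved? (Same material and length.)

37.4 %

Equal τ_max and T ⇒ the solid shaft needs d_s³ = d_o³(1−k⁴), so d_s = 451·(1−0.685⁴)^(1/3) = 415.1 mm.
Area ratio A_h/A_s = d_o²(1−k²)/d_s² = (1−k²)/(1−k⁴)^(2/3) = 0.6265.
Mass saving = 1 − 0.6265 = 37.4 %.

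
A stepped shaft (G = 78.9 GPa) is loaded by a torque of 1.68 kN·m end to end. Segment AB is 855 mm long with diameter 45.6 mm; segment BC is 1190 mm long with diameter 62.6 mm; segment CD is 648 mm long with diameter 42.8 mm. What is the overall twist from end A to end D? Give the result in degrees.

J_AB = π(0.0456)⁴/32 = 4.24×10^-7 m⁴; J_BC = π(0.0626)⁴/32 = 1.51×10^-6 m⁴; J_CD = π(0.0428)⁴/32 = 3.29×10^-7 m⁴.
θ = (T/G)·Σ L_i/J_i = (1680/78.9×10⁹)·(0.855/4.24×10^-7 + 1.19/1.51×10^-6 + 0.648/3.29×10^-7) = 0.1016 rad.

5.82°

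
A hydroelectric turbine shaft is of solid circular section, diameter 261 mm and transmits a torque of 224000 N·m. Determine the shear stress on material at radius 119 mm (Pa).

5.85e7 Pa

J = πd⁴/32 = π(0.261)⁴/32 = 4.556×10^-4 m⁴.
Shear stress varies linearly with radius: τ = T·r/J = 224000 × 0.119 / 4.556×10^-4 = 5.851×10^7 Pa.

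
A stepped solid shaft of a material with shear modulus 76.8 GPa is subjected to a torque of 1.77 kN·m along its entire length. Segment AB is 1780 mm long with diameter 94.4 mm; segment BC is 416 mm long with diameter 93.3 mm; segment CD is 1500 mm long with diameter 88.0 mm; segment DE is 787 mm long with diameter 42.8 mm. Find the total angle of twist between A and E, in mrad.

67.5 mrad

J_AB = π(0.0944)⁴/32 = 7.80×10^-6 m⁴; J_BC = π(0.0933)⁴/32 = 7.44×10^-6 m⁴; J_CD = π(0.0880)⁴/32 = 5.89×10^-6 m⁴; J_DE = π(0.0428)⁴/32 = 3.29×10^-7 m⁴.
θ = (T/G)·Σ L_i/J_i = (1770/76.8×10⁹)·(1.78/7.80×10^-6 + 0.416/7.44×10^-6 + 1.50/5.89×10^-6 + 0.787/3.29×10^-7) = 0.06748 rad.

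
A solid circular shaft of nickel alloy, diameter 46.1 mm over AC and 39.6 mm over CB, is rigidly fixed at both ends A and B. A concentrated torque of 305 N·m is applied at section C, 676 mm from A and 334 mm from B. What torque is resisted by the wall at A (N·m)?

145 N·m

Compatibility: T_A·a/J_AC = T_B·b/J_CB with T_A + T_B = T₀.
J_AC = 4.43×10^-7 m⁴, J_CB = 2.41×10^-7 m⁴, so T_A = T₀·(J_AC/a)/((J_AC/a)+(J_CB/b)) = 145.1 N·m, T_B = 159.9 N·m.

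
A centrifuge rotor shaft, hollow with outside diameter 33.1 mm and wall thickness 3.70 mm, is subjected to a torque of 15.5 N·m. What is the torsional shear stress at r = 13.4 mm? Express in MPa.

2.77 MPa

J = π(d_o⁴ − d_i⁴)/32 = π(0.0331⁴ − 0.0257⁴)/32 = 7.502×10^-8 m⁴.
Shear stress varies linearly with radius: τ = T·r/J = 15.50 × 0.0134 / 7.502×10^-8 = 2.769×10^6 Pa.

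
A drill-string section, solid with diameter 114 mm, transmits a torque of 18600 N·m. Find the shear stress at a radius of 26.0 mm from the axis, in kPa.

J = πd⁴/32 = π(0.114)⁴/32 = 1.658×10^-5 m⁴.
Shear stress varies linearly with radius: τ = T·r/J = 18600 × 0.0260 / 1.658×10^-5 = 2.917×10^7 Pa.

29200 kPa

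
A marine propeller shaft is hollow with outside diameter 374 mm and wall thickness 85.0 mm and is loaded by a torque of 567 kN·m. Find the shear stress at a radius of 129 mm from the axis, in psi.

6060 psi

J = π(d_o⁴ − d_i⁴)/32 = π(0.374⁴ − 0.204⁴)/32 = 1.751×10^-3 m⁴.
Shear stress varies linearly with radius: τ = T·r/J = 567000 × 0.129 / 1.751×10^-3 = 4.178×10^7 Pa.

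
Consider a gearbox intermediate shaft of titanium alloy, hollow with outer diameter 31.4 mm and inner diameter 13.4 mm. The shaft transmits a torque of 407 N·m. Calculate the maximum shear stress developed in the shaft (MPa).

J = π(d_o⁴ − d_i⁴)/32 = π(0.0314⁴ − 0.0134⁴)/32 = 9.227×10^-8 m⁴.
τ_max = T·r/J = 407.0 × 0.0157 / 9.227×10^-8 = 6.925×10^7 Pa.

69.3 MPa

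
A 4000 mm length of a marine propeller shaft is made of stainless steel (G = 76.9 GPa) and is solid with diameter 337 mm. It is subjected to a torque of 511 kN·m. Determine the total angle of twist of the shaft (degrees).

J = πd⁴/32 = π(0.337)⁴/32 = 1.266×10^-3 m⁴.
θ = T·L/(G·J) = 511000 × 4.00 / (76.9×10⁹ × 1.266×10^-3) = 0.02099 rad.

1.20°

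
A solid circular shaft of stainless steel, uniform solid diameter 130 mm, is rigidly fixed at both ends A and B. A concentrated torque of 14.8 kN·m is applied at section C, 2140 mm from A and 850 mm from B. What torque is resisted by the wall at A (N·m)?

4210 N·m

With uniform GJ and both ends fixed, compatibility θ_AC = θ_CB gives T_A·a = T_B·b, together with T_A + T_B = T₀.
T_A = T₀·b/(a+b) = 14800·850/2990 = 4207 N·m; T_B = 10590 N·m.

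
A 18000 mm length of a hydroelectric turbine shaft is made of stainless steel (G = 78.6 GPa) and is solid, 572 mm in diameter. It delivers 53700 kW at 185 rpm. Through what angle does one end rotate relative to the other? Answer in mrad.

ω = 2π·185/60 = 19.37 rad/s, so T = P/ω = 53700×10³ / 19.37 = 2.772e6 N·m.
J = πd⁴/32 = π(0.572)⁴/32 = 0.01051 m⁴.
θ = T·L/(G·J) = 2.772e6 × 18.0 / (78.6×10⁹ × 0.01051) = 0.06040 rad.

60.4 mrad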